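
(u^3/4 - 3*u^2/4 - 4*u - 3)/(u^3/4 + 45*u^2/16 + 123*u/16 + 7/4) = 4*(u^3 - 3*u^2 - 16*u - 12)/(4*u^3 + 45*u^2 + 123*u + 28)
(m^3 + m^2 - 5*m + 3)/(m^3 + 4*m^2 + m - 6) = (m - 1)/(m + 2)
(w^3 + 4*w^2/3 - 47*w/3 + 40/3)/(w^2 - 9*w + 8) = (3*w^2 + 7*w - 40)/(3*(w - 8))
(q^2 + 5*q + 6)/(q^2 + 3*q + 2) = (q + 3)/(q + 1)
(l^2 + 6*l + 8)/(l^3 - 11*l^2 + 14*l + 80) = (l + 4)/(l^2 - 13*l + 40)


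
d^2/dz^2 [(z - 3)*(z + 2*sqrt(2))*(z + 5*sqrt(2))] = 6*z - 6 + 14*sqrt(2)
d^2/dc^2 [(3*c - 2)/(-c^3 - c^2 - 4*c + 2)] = 2*(-(3*c - 2)*(3*c^2 + 2*c + 4)^2 + (9*c^2 + 6*c + (3*c - 2)*(3*c + 1) + 12)*(c^3 + c^2 + 4*c - 2))/(c^3 + c^2 + 4*c - 2)^3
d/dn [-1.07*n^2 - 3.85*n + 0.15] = -2.14*n - 3.85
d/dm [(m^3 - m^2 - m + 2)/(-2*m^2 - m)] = (-2*m^4 - 2*m^3 - m^2 + 8*m + 2)/(m^2*(4*m^2 + 4*m + 1))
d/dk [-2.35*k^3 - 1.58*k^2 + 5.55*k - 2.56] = -7.05*k^2 - 3.16*k + 5.55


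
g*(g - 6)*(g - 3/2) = g^3 - 15*g^2/2 + 9*g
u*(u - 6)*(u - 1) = u^3 - 7*u^2 + 6*u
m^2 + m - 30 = (m - 5)*(m + 6)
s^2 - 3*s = s*(s - 3)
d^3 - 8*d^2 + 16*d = d*(d - 4)^2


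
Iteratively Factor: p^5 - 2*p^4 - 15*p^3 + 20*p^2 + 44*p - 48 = (p + 3)*(p^4 - 5*p^3 + 20*p - 16) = (p - 4)*(p + 3)*(p^3 - p^2 - 4*p + 4) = (p - 4)*(p + 2)*(p + 3)*(p^2 - 3*p + 2) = (p - 4)*(p - 2)*(p + 2)*(p + 3)*(p - 1)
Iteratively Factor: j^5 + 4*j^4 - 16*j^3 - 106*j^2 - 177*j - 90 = (j + 1)*(j^4 + 3*j^3 - 19*j^2 - 87*j - 90) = (j + 1)*(j + 2)*(j^3 + j^2 - 21*j - 45) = (j + 1)*(j + 2)*(j + 3)*(j^2 - 2*j - 15) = (j + 1)*(j + 2)*(j + 3)^2*(j - 5)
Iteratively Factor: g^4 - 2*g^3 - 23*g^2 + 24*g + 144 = (g + 3)*(g^3 - 5*g^2 - 8*g + 48) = (g - 4)*(g + 3)*(g^2 - g - 12) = (g - 4)*(g + 3)^2*(g - 4)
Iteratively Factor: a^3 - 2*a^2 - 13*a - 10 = (a - 5)*(a^2 + 3*a + 2) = (a - 5)*(a + 1)*(a + 2)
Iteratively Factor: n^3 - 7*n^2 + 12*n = (n - 4)*(n^2 - 3*n) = (n - 4)*(n - 3)*(n)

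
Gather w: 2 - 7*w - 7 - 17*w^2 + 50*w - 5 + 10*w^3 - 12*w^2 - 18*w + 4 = 10*w^3 - 29*w^2 + 25*w - 6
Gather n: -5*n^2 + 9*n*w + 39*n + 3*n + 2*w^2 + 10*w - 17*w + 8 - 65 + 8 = -5*n^2 + n*(9*w + 42) + 2*w^2 - 7*w - 49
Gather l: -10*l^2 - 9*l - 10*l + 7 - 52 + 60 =-10*l^2 - 19*l + 15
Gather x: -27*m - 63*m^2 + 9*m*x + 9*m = -63*m^2 + 9*m*x - 18*m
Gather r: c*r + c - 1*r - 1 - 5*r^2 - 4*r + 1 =c - 5*r^2 + r*(c - 5)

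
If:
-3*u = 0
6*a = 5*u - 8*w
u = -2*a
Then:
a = 0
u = 0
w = 0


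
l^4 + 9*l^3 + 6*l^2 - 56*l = l*(l - 2)*(l + 4)*(l + 7)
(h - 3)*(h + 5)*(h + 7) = h^3 + 9*h^2 - h - 105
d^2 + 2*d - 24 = (d - 4)*(d + 6)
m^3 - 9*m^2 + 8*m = m*(m - 8)*(m - 1)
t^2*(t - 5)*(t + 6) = t^4 + t^3 - 30*t^2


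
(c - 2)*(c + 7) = c^2 + 5*c - 14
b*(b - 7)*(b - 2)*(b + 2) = b^4 - 7*b^3 - 4*b^2 + 28*b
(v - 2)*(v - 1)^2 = v^3 - 4*v^2 + 5*v - 2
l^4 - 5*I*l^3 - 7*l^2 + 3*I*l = l*(l - 3*I)*(l - I)^2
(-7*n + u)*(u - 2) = -7*n*u + 14*n + u^2 - 2*u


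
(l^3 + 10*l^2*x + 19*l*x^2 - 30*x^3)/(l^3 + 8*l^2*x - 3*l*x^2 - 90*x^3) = (-l + x)/(-l + 3*x)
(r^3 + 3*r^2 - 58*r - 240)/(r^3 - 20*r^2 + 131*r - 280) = (r^2 + 11*r + 30)/(r^2 - 12*r + 35)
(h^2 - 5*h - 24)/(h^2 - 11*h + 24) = (h + 3)/(h - 3)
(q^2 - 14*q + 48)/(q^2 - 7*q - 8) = (q - 6)/(q + 1)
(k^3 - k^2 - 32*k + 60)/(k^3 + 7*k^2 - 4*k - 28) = (k^2 + k - 30)/(k^2 + 9*k + 14)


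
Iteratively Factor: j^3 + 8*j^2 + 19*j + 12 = (j + 1)*(j^2 + 7*j + 12) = (j + 1)*(j + 3)*(j + 4)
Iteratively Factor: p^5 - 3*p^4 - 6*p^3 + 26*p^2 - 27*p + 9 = (p - 1)*(p^4 - 2*p^3 - 8*p^2 + 18*p - 9) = (p - 1)^2*(p^3 - p^2 - 9*p + 9) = (p - 3)*(p - 1)^2*(p^2 + 2*p - 3) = (p - 3)*(p - 1)^2*(p + 3)*(p - 1)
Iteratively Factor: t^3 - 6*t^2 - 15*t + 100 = (t + 4)*(t^2 - 10*t + 25) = (t - 5)*(t + 4)*(t - 5)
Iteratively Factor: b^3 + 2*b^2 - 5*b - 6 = (b + 1)*(b^2 + b - 6) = (b + 1)*(b + 3)*(b - 2)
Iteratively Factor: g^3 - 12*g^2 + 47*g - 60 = (g - 5)*(g^2 - 7*g + 12) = (g - 5)*(g - 3)*(g - 4)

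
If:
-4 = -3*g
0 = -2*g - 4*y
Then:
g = 4/3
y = -2/3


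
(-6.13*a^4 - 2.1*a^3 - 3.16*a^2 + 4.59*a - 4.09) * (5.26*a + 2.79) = -32.2438*a^5 - 28.1487*a^4 - 22.4806*a^3 + 15.327*a^2 - 8.7073*a - 11.4111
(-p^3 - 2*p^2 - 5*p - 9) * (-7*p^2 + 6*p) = 7*p^5 + 8*p^4 + 23*p^3 + 33*p^2 - 54*p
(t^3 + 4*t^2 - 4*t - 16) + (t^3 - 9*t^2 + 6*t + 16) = 2*t^3 - 5*t^2 + 2*t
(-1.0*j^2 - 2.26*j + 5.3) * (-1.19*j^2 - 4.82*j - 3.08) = 1.19*j^4 + 7.5094*j^3 + 7.6662*j^2 - 18.5852*j - 16.324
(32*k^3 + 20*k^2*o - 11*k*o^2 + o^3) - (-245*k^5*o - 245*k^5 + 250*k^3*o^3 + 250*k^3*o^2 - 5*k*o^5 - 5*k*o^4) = 245*k^5*o + 245*k^5 - 250*k^3*o^3 - 250*k^3*o^2 + 32*k^3 + 20*k^2*o + 5*k*o^5 + 5*k*o^4 - 11*k*o^2 + o^3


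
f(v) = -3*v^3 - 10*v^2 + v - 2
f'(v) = -9*v^2 - 20*v + 1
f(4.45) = -459.94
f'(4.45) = -266.22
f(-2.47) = -20.27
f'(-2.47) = -4.51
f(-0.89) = -8.70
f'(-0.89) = 11.67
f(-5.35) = 165.82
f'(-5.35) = -149.60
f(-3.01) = -13.80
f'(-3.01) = -20.34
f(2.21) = -81.01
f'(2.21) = -87.16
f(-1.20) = -12.42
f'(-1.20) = 12.04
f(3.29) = -213.78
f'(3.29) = -162.22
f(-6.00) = 280.00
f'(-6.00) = -203.00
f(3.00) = -170.00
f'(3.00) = -140.00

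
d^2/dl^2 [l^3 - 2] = 6*l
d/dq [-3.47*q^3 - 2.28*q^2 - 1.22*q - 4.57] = -10.41*q^2 - 4.56*q - 1.22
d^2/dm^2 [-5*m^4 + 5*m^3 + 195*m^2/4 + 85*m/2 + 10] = -60*m^2 + 30*m + 195/2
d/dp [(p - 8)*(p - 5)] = 2*p - 13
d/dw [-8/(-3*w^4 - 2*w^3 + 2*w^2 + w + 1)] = 8*(-12*w^3 - 6*w^2 + 4*w + 1)/(-3*w^4 - 2*w^3 + 2*w^2 + w + 1)^2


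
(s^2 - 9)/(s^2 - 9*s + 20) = (s^2 - 9)/(s^2 - 9*s + 20)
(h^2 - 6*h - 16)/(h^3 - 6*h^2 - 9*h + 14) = (h - 8)/(h^2 - 8*h + 7)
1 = 1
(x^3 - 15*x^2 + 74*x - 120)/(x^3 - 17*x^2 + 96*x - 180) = (x - 4)/(x - 6)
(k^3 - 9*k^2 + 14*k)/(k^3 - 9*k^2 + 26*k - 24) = k*(k - 7)/(k^2 - 7*k + 12)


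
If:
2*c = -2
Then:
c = -1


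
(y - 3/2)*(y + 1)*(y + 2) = y^3 + 3*y^2/2 - 5*y/2 - 3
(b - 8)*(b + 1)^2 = b^3 - 6*b^2 - 15*b - 8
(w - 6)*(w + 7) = w^2 + w - 42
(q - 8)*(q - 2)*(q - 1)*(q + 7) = q^4 - 4*q^3 - 51*q^2 + 166*q - 112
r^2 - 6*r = r*(r - 6)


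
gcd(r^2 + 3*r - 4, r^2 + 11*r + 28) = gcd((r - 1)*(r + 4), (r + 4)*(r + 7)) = r + 4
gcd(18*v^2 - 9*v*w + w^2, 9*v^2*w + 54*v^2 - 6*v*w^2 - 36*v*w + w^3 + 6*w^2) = 3*v - w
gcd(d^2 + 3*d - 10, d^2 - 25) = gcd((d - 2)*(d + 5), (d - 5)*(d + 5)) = d + 5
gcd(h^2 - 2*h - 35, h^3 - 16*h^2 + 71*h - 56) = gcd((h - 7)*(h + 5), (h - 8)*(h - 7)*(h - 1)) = h - 7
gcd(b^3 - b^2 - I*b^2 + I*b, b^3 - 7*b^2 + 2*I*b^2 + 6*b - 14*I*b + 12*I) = b - 1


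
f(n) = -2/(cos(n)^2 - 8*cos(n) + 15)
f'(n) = -2*(2*sin(n)*cos(n) - 8*sin(n))/(cos(n)^2 - 8*cos(n) + 15)^2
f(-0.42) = -0.23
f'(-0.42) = -0.07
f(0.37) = -0.24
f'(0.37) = 0.06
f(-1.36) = -0.15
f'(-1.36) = -0.08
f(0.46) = -0.23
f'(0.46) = 0.07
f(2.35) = -0.09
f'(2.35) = 0.03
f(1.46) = -0.14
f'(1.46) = 0.08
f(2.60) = -0.09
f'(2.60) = 0.02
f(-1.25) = -0.16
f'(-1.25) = -0.09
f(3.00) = -0.08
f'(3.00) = 0.00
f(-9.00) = -0.09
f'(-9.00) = -0.02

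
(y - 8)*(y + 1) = y^2 - 7*y - 8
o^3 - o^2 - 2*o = o*(o - 2)*(o + 1)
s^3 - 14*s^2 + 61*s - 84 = (s - 7)*(s - 4)*(s - 3)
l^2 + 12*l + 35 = (l + 5)*(l + 7)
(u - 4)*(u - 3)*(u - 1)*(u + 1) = u^4 - 7*u^3 + 11*u^2 + 7*u - 12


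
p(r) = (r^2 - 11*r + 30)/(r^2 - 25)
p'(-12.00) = 0.22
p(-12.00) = 2.57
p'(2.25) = 0.21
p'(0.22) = 0.40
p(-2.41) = -3.25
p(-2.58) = -3.55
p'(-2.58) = 1.88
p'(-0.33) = 0.50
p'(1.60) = 0.25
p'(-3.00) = 2.75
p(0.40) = -1.04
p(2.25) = -0.52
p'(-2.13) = 1.34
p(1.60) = -0.67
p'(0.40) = 0.38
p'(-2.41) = 1.64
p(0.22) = -1.11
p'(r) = -2*r*(r^2 - 11*r + 30)/(r^2 - 25)^2 + (2*r - 11)/(r^2 - 25)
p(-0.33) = -1.36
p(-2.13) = -2.83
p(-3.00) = -4.50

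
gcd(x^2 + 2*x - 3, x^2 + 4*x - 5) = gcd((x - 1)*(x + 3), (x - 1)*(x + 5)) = x - 1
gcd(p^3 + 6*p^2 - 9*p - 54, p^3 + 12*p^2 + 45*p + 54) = p^2 + 9*p + 18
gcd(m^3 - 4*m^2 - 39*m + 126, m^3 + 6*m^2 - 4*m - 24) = m + 6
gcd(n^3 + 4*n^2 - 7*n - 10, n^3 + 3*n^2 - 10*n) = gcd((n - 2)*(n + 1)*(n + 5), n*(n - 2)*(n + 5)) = n^2 + 3*n - 10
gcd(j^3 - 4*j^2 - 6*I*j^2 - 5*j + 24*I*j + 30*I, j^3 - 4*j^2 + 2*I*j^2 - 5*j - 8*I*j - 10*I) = j^2 - 4*j - 5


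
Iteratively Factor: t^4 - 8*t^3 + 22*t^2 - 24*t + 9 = (t - 3)*(t^3 - 5*t^2 + 7*t - 3) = (t - 3)*(t - 1)*(t^2 - 4*t + 3) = (t - 3)^2*(t - 1)*(t - 1)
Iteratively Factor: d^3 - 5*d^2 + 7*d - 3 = (d - 1)*(d^2 - 4*d + 3) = (d - 1)^2*(d - 3)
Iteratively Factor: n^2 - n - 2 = (n - 2)*(n + 1)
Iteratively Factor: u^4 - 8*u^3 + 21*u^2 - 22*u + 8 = (u - 1)*(u^3 - 7*u^2 + 14*u - 8) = (u - 2)*(u - 1)*(u^2 - 5*u + 4) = (u - 2)*(u - 1)^2*(u - 4)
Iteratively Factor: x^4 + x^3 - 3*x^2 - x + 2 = (x - 1)*(x^3 + 2*x^2 - x - 2) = (x - 1)*(x + 2)*(x^2 - 1) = (x - 1)*(x + 1)*(x + 2)*(x - 1)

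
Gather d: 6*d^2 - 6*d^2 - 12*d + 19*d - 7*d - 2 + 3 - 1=0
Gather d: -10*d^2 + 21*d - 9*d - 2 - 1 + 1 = -10*d^2 + 12*d - 2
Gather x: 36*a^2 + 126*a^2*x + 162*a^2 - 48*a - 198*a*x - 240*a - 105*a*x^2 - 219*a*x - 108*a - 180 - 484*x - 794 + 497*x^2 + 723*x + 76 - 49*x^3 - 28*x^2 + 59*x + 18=198*a^2 - 396*a - 49*x^3 + x^2*(469 - 105*a) + x*(126*a^2 - 417*a + 298) - 880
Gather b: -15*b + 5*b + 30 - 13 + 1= 18 - 10*b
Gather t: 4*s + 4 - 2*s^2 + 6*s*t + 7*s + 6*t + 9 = -2*s^2 + 11*s + t*(6*s + 6) + 13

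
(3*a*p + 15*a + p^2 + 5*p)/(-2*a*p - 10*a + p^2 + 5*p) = (3*a + p)/(-2*a + p)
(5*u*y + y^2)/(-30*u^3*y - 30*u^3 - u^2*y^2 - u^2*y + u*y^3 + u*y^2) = y/(u*(-6*u*y - 6*u + y^2 + y))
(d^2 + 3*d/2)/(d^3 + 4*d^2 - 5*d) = (d + 3/2)/(d^2 + 4*d - 5)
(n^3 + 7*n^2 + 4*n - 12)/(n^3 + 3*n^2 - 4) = (n + 6)/(n + 2)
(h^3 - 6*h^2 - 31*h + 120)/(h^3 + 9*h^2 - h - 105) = (h - 8)/(h + 7)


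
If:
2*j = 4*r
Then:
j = 2*r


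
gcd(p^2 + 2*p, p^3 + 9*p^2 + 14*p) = p^2 + 2*p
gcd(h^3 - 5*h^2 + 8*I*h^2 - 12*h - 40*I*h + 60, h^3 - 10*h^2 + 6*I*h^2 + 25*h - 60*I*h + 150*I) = h^2 + h*(-5 + 6*I) - 30*I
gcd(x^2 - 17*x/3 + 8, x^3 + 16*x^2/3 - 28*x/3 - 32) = x - 8/3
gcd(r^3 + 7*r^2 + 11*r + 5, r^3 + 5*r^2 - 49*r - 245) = r + 5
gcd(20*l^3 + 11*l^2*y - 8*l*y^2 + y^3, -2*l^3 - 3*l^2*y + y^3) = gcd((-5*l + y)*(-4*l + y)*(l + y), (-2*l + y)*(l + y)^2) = l + y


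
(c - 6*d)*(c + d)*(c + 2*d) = c^3 - 3*c^2*d - 16*c*d^2 - 12*d^3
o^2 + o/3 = o*(o + 1/3)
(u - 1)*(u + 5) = u^2 + 4*u - 5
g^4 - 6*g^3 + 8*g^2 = g^2*(g - 4)*(g - 2)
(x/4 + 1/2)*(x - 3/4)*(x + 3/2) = x^3/4 + 11*x^2/16 + 3*x/32 - 9/16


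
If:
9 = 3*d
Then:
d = 3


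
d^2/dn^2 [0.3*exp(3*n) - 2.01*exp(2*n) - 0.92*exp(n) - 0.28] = (2.7*exp(2*n) - 8.04*exp(n) - 0.92)*exp(n)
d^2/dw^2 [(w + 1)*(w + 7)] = 2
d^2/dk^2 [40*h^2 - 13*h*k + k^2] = 2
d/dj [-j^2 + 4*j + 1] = 4 - 2*j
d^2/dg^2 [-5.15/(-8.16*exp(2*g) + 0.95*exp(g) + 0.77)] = ((4.8925 - 168.096*exp(g))*(-8.16*exp(2*g) + 0.95*exp(g) + 0.77) - 5.15*(16.32*exp(g) - 0.95)*(32.64*exp(g) - 1.9)*exp(g))*exp(g)/(-8.16*exp(2*g) + 0.95*exp(g) + 0.77)^3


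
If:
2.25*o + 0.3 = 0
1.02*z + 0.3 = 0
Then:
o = -0.13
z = -0.29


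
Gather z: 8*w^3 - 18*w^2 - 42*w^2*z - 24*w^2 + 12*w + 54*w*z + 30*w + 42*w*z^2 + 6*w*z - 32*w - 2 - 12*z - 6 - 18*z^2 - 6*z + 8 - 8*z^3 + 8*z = 8*w^3 - 42*w^2 + 10*w - 8*z^3 + z^2*(42*w - 18) + z*(-42*w^2 + 60*w - 10)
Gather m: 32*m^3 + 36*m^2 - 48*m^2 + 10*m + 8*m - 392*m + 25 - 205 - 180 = 32*m^3 - 12*m^2 - 374*m - 360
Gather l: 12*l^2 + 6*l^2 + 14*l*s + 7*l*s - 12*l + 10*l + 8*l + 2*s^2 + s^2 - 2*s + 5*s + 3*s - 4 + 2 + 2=18*l^2 + l*(21*s + 6) + 3*s^2 + 6*s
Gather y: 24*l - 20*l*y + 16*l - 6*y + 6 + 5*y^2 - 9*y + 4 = 40*l + 5*y^2 + y*(-20*l - 15) + 10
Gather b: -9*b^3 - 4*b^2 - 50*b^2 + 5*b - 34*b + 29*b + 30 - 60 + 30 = -9*b^3 - 54*b^2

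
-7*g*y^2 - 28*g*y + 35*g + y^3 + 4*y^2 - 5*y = (-7*g + y)*(y - 1)*(y + 5)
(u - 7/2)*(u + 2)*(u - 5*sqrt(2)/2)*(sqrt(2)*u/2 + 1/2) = sqrt(2)*u^4/2 - 2*u^3 - 3*sqrt(2)*u^3/4 - 19*sqrt(2)*u^2/4 + 3*u^2 + 15*sqrt(2)*u/8 + 14*u + 35*sqrt(2)/4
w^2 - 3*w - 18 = (w - 6)*(w + 3)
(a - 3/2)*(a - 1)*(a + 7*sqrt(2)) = a^3 - 5*a^2/2 + 7*sqrt(2)*a^2 - 35*sqrt(2)*a/2 + 3*a/2 + 21*sqrt(2)/2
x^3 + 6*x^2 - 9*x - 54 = (x - 3)*(x + 3)*(x + 6)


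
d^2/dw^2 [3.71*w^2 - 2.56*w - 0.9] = 7.42000000000000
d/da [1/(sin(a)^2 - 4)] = -2*sin(a)*cos(a)/(sin(a)^2 - 4)^2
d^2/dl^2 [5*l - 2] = 0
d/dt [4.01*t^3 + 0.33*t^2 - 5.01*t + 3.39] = 12.03*t^2 + 0.66*t - 5.01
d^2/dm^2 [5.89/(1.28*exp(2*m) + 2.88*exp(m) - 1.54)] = (5.89*(2.56*exp(m) + 2.88)*(5.12*exp(m) + 5.76)*exp(m) - (30.1568*exp(m) + 16.9632)*(1.28*exp(2*m) + 2.88*exp(m) - 1.54))*exp(m)/(1.28*exp(2*m) + 2.88*exp(m) - 1.54)^3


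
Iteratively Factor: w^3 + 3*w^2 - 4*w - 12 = (w + 2)*(w^2 + w - 6) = (w + 2)*(w + 3)*(w - 2)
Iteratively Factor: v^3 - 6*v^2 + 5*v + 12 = (v + 1)*(v^2 - 7*v + 12) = (v - 3)*(v + 1)*(v - 4)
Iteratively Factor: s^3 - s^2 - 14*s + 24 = (s - 2)*(s^2 + s - 12) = (s - 2)*(s + 4)*(s - 3)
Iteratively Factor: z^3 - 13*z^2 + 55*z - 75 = (z - 5)*(z^2 - 8*z + 15) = (z - 5)*(z - 3)*(z - 5)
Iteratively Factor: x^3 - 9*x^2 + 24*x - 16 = (x - 4)*(x^2 - 5*x + 4) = (x - 4)^2*(x - 1)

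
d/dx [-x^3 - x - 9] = -3*x^2 - 1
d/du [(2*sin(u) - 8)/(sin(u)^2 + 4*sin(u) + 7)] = 2*(8*sin(u) + cos(u)^2 + 22)*cos(u)/(sin(u)^2 + 4*sin(u) + 7)^2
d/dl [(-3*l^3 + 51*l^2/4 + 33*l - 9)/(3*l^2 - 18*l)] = -1 - 1/(2*l^2)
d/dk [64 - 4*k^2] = -8*k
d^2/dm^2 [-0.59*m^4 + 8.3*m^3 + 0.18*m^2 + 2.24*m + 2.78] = -7.08*m^2 + 49.8*m + 0.36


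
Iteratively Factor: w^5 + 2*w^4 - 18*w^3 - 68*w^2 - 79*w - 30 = (w + 1)*(w^4 + w^3 - 19*w^2 - 49*w - 30) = (w + 1)*(w + 3)*(w^3 - 2*w^2 - 13*w - 10) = (w + 1)*(w + 2)*(w + 3)*(w^2 - 4*w - 5) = (w - 5)*(w + 1)*(w + 2)*(w + 3)*(w + 1)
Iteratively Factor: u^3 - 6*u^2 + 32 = (u - 4)*(u^2 - 2*u - 8) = (u - 4)*(u + 2)*(u - 4)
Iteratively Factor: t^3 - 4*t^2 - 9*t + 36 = (t - 3)*(t^2 - t - 12) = (t - 3)*(t + 3)*(t - 4)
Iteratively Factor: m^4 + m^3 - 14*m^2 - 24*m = (m - 4)*(m^3 + 5*m^2 + 6*m) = (m - 4)*(m + 2)*(m^2 + 3*m) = m*(m - 4)*(m + 2)*(m + 3)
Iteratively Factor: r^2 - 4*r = (r)*(r - 4)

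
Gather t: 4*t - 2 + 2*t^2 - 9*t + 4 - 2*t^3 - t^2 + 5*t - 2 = -2*t^3 + t^2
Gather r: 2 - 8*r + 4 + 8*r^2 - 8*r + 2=8*r^2 - 16*r + 8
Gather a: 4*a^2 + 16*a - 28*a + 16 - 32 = 4*a^2 - 12*a - 16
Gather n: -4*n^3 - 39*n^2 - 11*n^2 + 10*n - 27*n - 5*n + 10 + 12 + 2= -4*n^3 - 50*n^2 - 22*n + 24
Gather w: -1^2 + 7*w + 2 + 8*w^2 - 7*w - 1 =8*w^2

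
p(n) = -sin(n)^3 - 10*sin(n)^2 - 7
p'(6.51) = -4.53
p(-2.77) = -8.27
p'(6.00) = 5.14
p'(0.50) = -9.02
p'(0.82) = -11.07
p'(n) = -3*sin(n)^2*cos(n) - 20*sin(n)*cos(n)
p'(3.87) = -8.94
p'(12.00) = 8.33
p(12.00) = -9.72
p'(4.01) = -8.73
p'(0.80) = -11.07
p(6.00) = -7.76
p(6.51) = -7.52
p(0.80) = -12.52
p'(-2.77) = -6.40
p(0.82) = -12.74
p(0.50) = -9.41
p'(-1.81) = -3.93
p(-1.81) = -15.52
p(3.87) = -11.14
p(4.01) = -12.38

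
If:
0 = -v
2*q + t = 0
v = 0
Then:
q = -t/2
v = 0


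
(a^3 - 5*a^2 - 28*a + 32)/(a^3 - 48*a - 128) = (a - 1)/(a + 4)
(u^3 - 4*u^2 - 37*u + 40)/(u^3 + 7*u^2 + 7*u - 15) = (u - 8)/(u + 3)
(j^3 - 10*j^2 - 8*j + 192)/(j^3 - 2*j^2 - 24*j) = (j - 8)/j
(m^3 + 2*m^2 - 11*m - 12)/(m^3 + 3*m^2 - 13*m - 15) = (m + 4)/(m + 5)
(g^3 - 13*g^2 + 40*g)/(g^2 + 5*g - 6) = g*(g^2 - 13*g + 40)/(g^2 + 5*g - 6)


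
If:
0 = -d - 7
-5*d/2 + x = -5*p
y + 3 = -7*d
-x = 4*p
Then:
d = -7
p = -35/2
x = 70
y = 46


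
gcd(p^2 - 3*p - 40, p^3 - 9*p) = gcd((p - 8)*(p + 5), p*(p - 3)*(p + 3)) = 1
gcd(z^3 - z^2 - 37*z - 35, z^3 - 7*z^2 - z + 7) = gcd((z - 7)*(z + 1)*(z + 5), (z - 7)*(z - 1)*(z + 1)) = z^2 - 6*z - 7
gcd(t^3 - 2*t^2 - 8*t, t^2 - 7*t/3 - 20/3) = t - 4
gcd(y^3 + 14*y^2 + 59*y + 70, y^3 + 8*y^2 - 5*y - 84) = y + 7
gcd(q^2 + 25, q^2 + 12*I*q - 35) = q + 5*I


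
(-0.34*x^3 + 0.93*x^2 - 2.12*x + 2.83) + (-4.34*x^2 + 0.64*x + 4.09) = -0.34*x^3 - 3.41*x^2 - 1.48*x + 6.92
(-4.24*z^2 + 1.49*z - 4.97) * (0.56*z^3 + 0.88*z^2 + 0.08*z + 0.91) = -2.3744*z^5 - 2.8968*z^4 - 1.8112*z^3 - 8.1128*z^2 + 0.9583*z - 4.5227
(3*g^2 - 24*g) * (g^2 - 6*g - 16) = 3*g^4 - 42*g^3 + 96*g^2 + 384*g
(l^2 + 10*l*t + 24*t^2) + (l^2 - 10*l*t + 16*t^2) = 2*l^2 + 40*t^2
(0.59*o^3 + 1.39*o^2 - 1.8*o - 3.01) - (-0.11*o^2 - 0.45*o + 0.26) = 0.59*o^3 + 1.5*o^2 - 1.35*o - 3.27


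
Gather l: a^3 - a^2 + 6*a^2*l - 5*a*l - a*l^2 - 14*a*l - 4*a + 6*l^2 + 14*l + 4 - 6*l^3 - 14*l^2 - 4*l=a^3 - a^2 - 4*a - 6*l^3 + l^2*(-a - 8) + l*(6*a^2 - 19*a + 10) + 4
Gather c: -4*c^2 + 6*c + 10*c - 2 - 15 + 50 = -4*c^2 + 16*c + 33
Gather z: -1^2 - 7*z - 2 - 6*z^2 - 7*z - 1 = -6*z^2 - 14*z - 4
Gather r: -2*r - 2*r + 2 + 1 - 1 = 2 - 4*r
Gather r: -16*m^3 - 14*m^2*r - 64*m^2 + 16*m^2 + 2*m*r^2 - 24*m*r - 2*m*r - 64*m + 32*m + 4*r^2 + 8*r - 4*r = -16*m^3 - 48*m^2 - 32*m + r^2*(2*m + 4) + r*(-14*m^2 - 26*m + 4)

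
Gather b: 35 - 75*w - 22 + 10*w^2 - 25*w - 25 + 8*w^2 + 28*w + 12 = 18*w^2 - 72*w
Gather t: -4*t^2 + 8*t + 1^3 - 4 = -4*t^2 + 8*t - 3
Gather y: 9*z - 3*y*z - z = -3*y*z + 8*z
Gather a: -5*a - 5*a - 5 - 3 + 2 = -10*a - 6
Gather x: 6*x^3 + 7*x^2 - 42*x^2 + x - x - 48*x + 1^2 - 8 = 6*x^3 - 35*x^2 - 48*x - 7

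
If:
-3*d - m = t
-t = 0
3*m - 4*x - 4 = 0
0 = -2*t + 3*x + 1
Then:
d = -8/27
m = 8/9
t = 0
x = -1/3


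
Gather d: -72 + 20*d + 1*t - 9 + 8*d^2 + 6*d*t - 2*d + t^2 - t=8*d^2 + d*(6*t + 18) + t^2 - 81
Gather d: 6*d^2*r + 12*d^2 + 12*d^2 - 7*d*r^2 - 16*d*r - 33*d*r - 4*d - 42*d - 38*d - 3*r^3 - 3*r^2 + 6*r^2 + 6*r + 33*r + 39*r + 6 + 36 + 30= d^2*(6*r + 24) + d*(-7*r^2 - 49*r - 84) - 3*r^3 + 3*r^2 + 78*r + 72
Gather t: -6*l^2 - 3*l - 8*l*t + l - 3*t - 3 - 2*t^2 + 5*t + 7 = -6*l^2 - 2*l - 2*t^2 + t*(2 - 8*l) + 4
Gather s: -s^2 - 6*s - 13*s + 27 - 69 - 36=-s^2 - 19*s - 78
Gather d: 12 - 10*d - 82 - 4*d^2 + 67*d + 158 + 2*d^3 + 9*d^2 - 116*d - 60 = 2*d^3 + 5*d^2 - 59*d + 28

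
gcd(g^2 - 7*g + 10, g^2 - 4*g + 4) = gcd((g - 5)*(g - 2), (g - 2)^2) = g - 2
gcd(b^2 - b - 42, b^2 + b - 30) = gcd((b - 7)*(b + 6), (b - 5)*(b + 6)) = b + 6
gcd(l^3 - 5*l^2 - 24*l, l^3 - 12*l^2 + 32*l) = l^2 - 8*l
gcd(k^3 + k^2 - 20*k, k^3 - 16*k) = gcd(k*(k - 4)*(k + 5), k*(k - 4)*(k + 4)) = k^2 - 4*k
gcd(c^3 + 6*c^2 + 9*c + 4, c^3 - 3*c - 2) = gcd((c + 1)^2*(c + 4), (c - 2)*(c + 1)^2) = c^2 + 2*c + 1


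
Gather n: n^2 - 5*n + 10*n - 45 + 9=n^2 + 5*n - 36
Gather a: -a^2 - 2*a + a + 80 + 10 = -a^2 - a + 90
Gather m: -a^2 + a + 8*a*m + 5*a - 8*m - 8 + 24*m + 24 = -a^2 + 6*a + m*(8*a + 16) + 16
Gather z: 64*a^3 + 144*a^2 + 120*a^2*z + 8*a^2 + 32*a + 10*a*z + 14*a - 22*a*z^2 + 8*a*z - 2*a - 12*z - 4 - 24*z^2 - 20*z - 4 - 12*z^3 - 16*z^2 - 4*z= 64*a^3 + 152*a^2 + 44*a - 12*z^3 + z^2*(-22*a - 40) + z*(120*a^2 + 18*a - 36) - 8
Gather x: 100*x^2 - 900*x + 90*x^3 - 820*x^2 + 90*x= 90*x^3 - 720*x^2 - 810*x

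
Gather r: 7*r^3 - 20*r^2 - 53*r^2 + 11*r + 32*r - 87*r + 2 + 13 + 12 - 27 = 7*r^3 - 73*r^2 - 44*r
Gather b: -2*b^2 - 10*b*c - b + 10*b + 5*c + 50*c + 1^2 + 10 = -2*b^2 + b*(9 - 10*c) + 55*c + 11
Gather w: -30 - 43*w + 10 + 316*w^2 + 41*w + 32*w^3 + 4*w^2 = 32*w^3 + 320*w^2 - 2*w - 20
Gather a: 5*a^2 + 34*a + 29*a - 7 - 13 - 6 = 5*a^2 + 63*a - 26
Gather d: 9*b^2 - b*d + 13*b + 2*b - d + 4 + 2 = 9*b^2 + 15*b + d*(-b - 1) + 6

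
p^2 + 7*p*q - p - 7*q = (p - 1)*(p + 7*q)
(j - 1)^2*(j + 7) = j^3 + 5*j^2 - 13*j + 7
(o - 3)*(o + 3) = o^2 - 9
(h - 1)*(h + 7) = h^2 + 6*h - 7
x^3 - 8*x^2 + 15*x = x*(x - 5)*(x - 3)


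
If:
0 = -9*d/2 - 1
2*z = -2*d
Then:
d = -2/9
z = 2/9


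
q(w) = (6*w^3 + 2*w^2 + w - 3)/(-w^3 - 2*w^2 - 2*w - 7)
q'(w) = (3*w^2 + 4*w + 2)*(6*w^3 + 2*w^2 + w - 3)/(-w^3 - 2*w^2 - 2*w - 7)^2 + (18*w^2 + 4*w + 1)/(-w^3 - 2*w^2 - 2*w - 7)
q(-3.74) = -11.79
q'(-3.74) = -4.20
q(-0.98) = 1.28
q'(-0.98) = -2.59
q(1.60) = -1.46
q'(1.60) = -1.55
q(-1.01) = 1.36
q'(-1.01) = -2.79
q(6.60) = -4.60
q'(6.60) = -0.20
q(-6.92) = -7.85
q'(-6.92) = -0.37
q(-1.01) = 1.36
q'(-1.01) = -2.79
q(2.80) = -2.93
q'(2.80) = -0.91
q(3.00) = -3.10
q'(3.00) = -0.82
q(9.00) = -4.96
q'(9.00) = -0.11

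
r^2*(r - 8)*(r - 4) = r^4 - 12*r^3 + 32*r^2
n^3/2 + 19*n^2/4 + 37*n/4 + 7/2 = (n/2 + 1)*(n + 1/2)*(n + 7)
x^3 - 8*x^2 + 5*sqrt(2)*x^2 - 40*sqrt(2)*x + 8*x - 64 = (x - 8)*(x + sqrt(2))*(x + 4*sqrt(2))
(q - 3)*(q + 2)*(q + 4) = q^3 + 3*q^2 - 10*q - 24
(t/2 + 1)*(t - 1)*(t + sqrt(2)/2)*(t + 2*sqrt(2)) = t^4/2 + t^3/2 + 5*sqrt(2)*t^3/4 + 5*sqrt(2)*t^2/4 - 5*sqrt(2)*t/2 + t - 2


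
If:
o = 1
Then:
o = 1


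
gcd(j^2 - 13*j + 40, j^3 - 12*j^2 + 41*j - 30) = j - 5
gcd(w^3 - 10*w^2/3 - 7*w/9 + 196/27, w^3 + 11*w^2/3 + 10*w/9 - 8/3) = w + 4/3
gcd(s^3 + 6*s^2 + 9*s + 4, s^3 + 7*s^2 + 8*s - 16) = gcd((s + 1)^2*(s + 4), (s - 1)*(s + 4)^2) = s + 4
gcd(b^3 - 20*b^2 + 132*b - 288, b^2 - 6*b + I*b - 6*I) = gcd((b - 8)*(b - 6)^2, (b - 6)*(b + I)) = b - 6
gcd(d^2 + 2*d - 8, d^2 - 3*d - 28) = d + 4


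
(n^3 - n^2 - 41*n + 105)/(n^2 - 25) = (n^2 + 4*n - 21)/(n + 5)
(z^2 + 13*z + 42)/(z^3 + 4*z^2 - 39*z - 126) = (z + 6)/(z^2 - 3*z - 18)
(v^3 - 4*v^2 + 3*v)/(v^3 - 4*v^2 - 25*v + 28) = v*(v - 3)/(v^2 - 3*v - 28)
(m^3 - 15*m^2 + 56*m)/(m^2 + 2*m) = (m^2 - 15*m + 56)/(m + 2)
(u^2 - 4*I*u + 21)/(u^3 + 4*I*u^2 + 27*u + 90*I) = (u - 7*I)/(u^2 + I*u + 30)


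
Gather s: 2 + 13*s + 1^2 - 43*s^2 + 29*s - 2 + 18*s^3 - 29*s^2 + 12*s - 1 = 18*s^3 - 72*s^2 + 54*s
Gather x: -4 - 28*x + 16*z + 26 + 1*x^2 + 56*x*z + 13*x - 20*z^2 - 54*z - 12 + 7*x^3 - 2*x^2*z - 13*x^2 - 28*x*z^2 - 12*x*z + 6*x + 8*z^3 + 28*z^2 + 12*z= 7*x^3 + x^2*(-2*z - 12) + x*(-28*z^2 + 44*z - 9) + 8*z^3 + 8*z^2 - 26*z + 10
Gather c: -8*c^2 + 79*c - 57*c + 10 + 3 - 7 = -8*c^2 + 22*c + 6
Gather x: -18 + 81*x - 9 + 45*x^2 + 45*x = 45*x^2 + 126*x - 27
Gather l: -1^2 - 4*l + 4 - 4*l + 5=8 - 8*l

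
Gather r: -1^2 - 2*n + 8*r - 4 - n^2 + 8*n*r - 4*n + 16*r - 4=-n^2 - 6*n + r*(8*n + 24) - 9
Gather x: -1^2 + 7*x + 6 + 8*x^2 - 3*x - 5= 8*x^2 + 4*x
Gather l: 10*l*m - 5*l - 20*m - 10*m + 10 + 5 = l*(10*m - 5) - 30*m + 15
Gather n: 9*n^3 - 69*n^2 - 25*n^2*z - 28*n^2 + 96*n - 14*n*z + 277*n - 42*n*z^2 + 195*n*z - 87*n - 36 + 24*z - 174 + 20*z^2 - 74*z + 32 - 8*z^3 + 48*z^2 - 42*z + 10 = 9*n^3 + n^2*(-25*z - 97) + n*(-42*z^2 + 181*z + 286) - 8*z^3 + 68*z^2 - 92*z - 168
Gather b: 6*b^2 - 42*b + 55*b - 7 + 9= 6*b^2 + 13*b + 2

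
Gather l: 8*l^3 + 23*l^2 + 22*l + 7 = 8*l^3 + 23*l^2 + 22*l + 7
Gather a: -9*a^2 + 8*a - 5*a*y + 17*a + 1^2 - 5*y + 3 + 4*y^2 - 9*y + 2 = -9*a^2 + a*(25 - 5*y) + 4*y^2 - 14*y + 6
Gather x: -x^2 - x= -x^2 - x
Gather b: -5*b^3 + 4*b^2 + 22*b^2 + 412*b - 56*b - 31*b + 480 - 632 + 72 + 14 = -5*b^3 + 26*b^2 + 325*b - 66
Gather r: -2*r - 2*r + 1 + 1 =2 - 4*r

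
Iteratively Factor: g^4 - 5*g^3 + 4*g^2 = (g)*(g^3 - 5*g^2 + 4*g) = g*(g - 4)*(g^2 - g) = g*(g - 4)*(g - 1)*(g)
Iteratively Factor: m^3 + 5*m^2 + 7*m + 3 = (m + 1)*(m^2 + 4*m + 3) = (m + 1)^2*(m + 3)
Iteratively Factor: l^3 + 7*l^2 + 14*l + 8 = (l + 1)*(l^2 + 6*l + 8) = (l + 1)*(l + 2)*(l + 4)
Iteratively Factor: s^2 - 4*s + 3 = (s - 3)*(s - 1)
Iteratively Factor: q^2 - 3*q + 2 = (q - 2)*(q - 1)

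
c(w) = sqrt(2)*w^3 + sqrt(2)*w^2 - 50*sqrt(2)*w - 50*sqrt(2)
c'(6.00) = 98.99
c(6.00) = -138.59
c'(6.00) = 98.99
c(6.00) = -138.59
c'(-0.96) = -69.52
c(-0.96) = -2.78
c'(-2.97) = -41.69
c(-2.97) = 114.73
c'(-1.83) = -61.68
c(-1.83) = 54.76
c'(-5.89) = 59.82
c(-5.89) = 105.86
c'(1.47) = -57.38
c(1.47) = -167.11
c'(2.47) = -37.84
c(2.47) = -215.43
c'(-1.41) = -66.26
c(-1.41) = 27.84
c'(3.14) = -20.00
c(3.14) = -235.02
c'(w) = 3*sqrt(2)*w^2 + 2*sqrt(2)*w - 50*sqrt(2)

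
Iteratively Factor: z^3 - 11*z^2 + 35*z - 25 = (z - 5)*(z^2 - 6*z + 5) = (z - 5)*(z - 1)*(z - 5)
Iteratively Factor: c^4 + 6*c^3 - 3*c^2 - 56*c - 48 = (c - 3)*(c^3 + 9*c^2 + 24*c + 16) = (c - 3)*(c + 1)*(c^2 + 8*c + 16) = (c - 3)*(c + 1)*(c + 4)*(c + 4)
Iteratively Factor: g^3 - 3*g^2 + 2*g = (g)*(g^2 - 3*g + 2) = g*(g - 2)*(g - 1)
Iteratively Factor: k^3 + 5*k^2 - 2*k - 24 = (k - 2)*(k^2 + 7*k + 12) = (k - 2)*(k + 4)*(k + 3)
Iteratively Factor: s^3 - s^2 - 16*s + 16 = (s - 4)*(s^2 + 3*s - 4) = (s - 4)*(s - 1)*(s + 4)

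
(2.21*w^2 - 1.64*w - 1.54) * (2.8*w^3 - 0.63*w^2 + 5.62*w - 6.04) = 6.188*w^5 - 5.9843*w^4 + 9.1414*w^3 - 21.595*w^2 + 1.2508*w + 9.3016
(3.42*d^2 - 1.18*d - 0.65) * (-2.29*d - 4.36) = -7.8318*d^3 - 12.209*d^2 + 6.6333*d + 2.834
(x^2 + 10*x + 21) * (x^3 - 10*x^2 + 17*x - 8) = x^5 - 62*x^3 - 48*x^2 + 277*x - 168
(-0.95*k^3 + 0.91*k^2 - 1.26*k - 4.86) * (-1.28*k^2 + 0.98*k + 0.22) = 1.216*k^5 - 2.0958*k^4 + 2.2956*k^3 + 5.1862*k^2 - 5.04*k - 1.0692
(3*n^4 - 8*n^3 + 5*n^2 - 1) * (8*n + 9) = 24*n^5 - 37*n^4 - 32*n^3 + 45*n^2 - 8*n - 9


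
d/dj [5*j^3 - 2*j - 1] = 15*j^2 - 2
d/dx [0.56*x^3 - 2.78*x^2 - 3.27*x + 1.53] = 1.68*x^2 - 5.56*x - 3.27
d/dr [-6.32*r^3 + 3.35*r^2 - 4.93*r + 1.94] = -18.96*r^2 + 6.7*r - 4.93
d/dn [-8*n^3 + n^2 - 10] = 2*n*(1 - 12*n)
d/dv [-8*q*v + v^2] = -8*q + 2*v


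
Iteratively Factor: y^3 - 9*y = (y)*(y^2 - 9) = y*(y + 3)*(y - 3)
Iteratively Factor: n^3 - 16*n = (n)*(n^2 - 16) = n*(n - 4)*(n + 4)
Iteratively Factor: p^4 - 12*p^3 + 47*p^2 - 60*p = (p - 3)*(p^3 - 9*p^2 + 20*p) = p*(p - 3)*(p^2 - 9*p + 20) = p*(p - 4)*(p - 3)*(p - 5)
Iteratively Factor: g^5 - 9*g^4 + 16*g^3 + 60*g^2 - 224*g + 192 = (g - 2)*(g^4 - 7*g^3 + 2*g^2 + 64*g - 96) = (g - 2)^2*(g^3 - 5*g^2 - 8*g + 48) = (g - 4)*(g - 2)^2*(g^2 - g - 12) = (g - 4)*(g - 2)^2*(g + 3)*(g - 4)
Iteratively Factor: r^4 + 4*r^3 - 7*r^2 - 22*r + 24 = (r + 3)*(r^3 + r^2 - 10*r + 8) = (r + 3)*(r + 4)*(r^2 - 3*r + 2) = (r - 2)*(r + 3)*(r + 4)*(r - 1)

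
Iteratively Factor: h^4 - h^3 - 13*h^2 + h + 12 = (h - 1)*(h^3 - 13*h - 12) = (h - 1)*(h + 1)*(h^2 - h - 12) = (h - 4)*(h - 1)*(h + 1)*(h + 3)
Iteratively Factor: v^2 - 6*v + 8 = (v - 2)*(v - 4)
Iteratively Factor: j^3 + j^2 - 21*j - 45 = (j + 3)*(j^2 - 2*j - 15) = (j - 5)*(j + 3)*(j + 3)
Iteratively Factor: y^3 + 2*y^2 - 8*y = (y)*(y^2 + 2*y - 8) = y*(y - 2)*(y + 4)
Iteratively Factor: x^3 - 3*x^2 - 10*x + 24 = (x - 4)*(x^2 + x - 6) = (x - 4)*(x - 2)*(x + 3)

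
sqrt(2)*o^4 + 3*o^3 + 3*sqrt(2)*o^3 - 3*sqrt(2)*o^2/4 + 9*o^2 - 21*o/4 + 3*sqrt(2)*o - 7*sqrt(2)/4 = (o - 1/2)*(o + 7/2)*(o + sqrt(2))*(sqrt(2)*o + 1)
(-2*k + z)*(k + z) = -2*k^2 - k*z + z^2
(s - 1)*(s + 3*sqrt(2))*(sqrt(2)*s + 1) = sqrt(2)*s^3 - sqrt(2)*s^2 + 7*s^2 - 7*s + 3*sqrt(2)*s - 3*sqrt(2)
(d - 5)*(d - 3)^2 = d^3 - 11*d^2 + 39*d - 45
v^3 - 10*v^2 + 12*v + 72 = (v - 6)^2*(v + 2)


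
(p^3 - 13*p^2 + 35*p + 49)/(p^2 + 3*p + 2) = (p^2 - 14*p + 49)/(p + 2)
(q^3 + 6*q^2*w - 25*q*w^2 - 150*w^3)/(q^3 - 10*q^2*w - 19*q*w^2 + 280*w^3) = (q^2 + q*w - 30*w^2)/(q^2 - 15*q*w + 56*w^2)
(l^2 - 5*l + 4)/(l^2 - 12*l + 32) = (l - 1)/(l - 8)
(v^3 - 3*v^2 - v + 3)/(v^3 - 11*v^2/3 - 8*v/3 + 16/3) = 3*(v^2 - 2*v - 3)/(3*v^2 - 8*v - 16)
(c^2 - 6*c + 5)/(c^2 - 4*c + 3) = (c - 5)/(c - 3)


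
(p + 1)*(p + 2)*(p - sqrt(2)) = p^3 - sqrt(2)*p^2 + 3*p^2 - 3*sqrt(2)*p + 2*p - 2*sqrt(2)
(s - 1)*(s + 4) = s^2 + 3*s - 4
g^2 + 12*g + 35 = (g + 5)*(g + 7)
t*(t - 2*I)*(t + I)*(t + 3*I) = t^4 + 2*I*t^3 + 5*t^2 + 6*I*t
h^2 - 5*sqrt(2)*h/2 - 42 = (h - 6*sqrt(2))*(h + 7*sqrt(2)/2)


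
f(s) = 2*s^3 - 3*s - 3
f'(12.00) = 861.00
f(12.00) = 3417.00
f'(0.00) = -3.00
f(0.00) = -3.00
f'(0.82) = 1.03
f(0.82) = -4.36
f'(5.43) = 173.91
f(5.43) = 300.92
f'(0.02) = -3.00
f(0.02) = -3.06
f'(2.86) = 46.08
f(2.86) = 35.21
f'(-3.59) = 74.33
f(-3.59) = -84.77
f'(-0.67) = -0.31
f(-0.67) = -1.59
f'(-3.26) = 60.77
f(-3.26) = -62.51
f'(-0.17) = -2.83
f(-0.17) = -2.50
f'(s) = 6*s^2 - 3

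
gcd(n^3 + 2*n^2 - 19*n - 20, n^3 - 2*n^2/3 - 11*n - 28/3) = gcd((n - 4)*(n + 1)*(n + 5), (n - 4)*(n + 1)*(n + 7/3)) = n^2 - 3*n - 4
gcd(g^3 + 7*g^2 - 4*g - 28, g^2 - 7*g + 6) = 1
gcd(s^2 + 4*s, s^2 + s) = s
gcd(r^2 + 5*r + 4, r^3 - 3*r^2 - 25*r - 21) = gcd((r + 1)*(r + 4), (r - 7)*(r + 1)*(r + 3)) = r + 1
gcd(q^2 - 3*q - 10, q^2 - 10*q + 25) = q - 5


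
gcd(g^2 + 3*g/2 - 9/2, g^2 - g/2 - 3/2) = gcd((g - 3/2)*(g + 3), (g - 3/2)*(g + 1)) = g - 3/2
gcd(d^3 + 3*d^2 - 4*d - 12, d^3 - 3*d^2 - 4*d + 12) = d^2 - 4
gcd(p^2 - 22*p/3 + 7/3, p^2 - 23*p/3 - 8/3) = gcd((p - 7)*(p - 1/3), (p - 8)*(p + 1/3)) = 1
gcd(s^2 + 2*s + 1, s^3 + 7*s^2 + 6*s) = s + 1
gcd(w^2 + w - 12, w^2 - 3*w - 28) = w + 4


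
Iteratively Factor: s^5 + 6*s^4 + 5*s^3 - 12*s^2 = (s - 1)*(s^4 + 7*s^3 + 12*s^2) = s*(s - 1)*(s^3 + 7*s^2 + 12*s) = s^2*(s - 1)*(s^2 + 7*s + 12) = s^2*(s - 1)*(s + 4)*(s + 3)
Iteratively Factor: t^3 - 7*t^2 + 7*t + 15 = (t + 1)*(t^2 - 8*t + 15) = (t - 5)*(t + 1)*(t - 3)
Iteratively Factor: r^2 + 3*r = (r + 3)*(r)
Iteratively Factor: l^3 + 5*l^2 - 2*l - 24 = (l - 2)*(l^2 + 7*l + 12) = (l - 2)*(l + 4)*(l + 3)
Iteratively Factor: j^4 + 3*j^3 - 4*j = (j + 2)*(j^3 + j^2 - 2*j) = j*(j + 2)*(j^2 + j - 2) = j*(j + 2)^2*(j - 1)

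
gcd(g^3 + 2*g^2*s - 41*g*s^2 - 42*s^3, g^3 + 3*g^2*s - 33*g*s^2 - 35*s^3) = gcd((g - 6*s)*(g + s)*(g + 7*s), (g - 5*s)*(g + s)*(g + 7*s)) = g^2 + 8*g*s + 7*s^2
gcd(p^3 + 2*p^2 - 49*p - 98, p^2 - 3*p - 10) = p + 2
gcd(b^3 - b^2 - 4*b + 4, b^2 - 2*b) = b - 2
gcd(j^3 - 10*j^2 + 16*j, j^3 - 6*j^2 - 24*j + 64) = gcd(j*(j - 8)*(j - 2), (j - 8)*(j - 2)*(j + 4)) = j^2 - 10*j + 16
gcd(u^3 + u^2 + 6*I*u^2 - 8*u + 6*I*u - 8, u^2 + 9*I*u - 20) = u + 4*I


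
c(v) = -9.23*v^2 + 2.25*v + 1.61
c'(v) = 2.25 - 18.46*v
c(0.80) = -2.50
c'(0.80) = -12.52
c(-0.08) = 1.37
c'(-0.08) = 3.73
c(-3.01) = -88.79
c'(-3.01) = 57.81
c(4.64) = -186.67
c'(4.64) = -83.40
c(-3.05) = -91.11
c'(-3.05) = 58.55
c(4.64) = -186.67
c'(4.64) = -83.40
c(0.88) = -3.56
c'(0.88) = -13.99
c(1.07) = -6.55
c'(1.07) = -17.50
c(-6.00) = -344.17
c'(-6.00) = 113.01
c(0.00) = 1.61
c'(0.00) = 2.25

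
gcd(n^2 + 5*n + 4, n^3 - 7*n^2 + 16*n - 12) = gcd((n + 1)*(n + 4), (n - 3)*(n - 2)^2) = 1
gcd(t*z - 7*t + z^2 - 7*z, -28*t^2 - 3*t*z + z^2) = 1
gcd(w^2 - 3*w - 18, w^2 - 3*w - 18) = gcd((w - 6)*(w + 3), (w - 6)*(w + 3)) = w^2 - 3*w - 18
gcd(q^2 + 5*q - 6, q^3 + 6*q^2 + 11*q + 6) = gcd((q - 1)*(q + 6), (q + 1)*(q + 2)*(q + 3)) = 1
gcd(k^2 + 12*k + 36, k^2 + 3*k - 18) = k + 6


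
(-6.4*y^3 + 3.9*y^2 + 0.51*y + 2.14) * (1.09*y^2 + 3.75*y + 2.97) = -6.976*y^5 - 19.749*y^4 - 3.8271*y^3 + 15.8281*y^2 + 9.5397*y + 6.3558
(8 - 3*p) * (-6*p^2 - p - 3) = 18*p^3 - 45*p^2 + p - 24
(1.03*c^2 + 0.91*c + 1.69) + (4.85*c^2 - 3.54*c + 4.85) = 5.88*c^2 - 2.63*c + 6.54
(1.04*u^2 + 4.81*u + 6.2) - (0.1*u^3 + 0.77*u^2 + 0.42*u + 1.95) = -0.1*u^3 + 0.27*u^2 + 4.39*u + 4.25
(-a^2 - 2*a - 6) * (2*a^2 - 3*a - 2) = -2*a^4 - a^3 - 4*a^2 + 22*a + 12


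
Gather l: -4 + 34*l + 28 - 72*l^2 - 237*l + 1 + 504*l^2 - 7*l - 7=432*l^2 - 210*l + 18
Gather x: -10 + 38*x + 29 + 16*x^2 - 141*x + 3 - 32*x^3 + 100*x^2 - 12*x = -32*x^3 + 116*x^2 - 115*x + 22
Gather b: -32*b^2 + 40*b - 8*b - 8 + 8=-32*b^2 + 32*b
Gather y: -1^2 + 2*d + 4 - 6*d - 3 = -4*d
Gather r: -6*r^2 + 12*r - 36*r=-6*r^2 - 24*r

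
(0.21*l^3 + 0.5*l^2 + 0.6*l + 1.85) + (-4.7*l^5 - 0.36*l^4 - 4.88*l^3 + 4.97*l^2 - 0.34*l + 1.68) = -4.7*l^5 - 0.36*l^4 - 4.67*l^3 + 5.47*l^2 + 0.26*l + 3.53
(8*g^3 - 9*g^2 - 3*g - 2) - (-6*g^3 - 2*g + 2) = 14*g^3 - 9*g^2 - g - 4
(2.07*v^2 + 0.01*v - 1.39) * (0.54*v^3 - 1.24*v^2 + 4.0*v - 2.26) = 1.1178*v^5 - 2.5614*v^4 + 7.517*v^3 - 2.9146*v^2 - 5.5826*v + 3.1414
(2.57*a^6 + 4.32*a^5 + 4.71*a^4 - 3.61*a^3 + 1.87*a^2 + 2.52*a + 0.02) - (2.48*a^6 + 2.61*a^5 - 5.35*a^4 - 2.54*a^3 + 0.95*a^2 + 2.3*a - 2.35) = 0.0899999999999999*a^6 + 1.71*a^5 + 10.06*a^4 - 1.07*a^3 + 0.92*a^2 + 0.22*a + 2.37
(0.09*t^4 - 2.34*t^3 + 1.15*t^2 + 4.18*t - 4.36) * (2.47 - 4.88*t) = -0.4392*t^5 + 11.6415*t^4 - 11.3918*t^3 - 17.5579*t^2 + 31.6014*t - 10.7692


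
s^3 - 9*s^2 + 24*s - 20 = (s - 5)*(s - 2)^2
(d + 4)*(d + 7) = d^2 + 11*d + 28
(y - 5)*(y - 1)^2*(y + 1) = y^4 - 6*y^3 + 4*y^2 + 6*y - 5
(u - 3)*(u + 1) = u^2 - 2*u - 3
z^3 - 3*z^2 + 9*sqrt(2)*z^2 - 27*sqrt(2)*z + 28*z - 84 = (z - 3)*(z + 2*sqrt(2))*(z + 7*sqrt(2))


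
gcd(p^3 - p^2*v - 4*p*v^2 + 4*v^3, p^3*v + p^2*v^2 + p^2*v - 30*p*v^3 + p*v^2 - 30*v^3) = 1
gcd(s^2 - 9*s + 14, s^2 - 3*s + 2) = s - 2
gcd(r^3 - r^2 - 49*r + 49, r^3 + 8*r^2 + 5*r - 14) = r^2 + 6*r - 7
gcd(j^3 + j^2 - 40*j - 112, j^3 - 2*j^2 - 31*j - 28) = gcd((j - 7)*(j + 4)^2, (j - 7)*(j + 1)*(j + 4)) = j^2 - 3*j - 28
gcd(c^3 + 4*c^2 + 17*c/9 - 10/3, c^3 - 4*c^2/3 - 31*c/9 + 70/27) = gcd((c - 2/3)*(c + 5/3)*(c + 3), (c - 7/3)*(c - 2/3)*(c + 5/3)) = c^2 + c - 10/9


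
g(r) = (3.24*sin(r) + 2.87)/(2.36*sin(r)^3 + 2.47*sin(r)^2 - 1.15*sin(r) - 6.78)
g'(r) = (3.24*sin(r) + 2.87)*(-7.08*sin(r)^2*cos(r) - 4.94*sin(r)*cos(r) + 1.15*cos(r))/(2.36*sin(r)^3 + 2.47*sin(r)^2 - 1.15*sin(r) - 6.78)^2 + 3.24*cos(r)/(2.36*sin(r)^3 + 2.47*sin(r)^2 - 1.15*sin(r) - 6.78)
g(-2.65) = -0.23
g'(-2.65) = 0.42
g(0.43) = -0.63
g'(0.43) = -0.63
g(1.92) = -1.59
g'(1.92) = 1.72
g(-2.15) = -0.03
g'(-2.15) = 0.32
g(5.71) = -0.19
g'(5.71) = -0.42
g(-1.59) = 0.07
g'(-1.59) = 0.01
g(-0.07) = -0.40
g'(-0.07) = -0.40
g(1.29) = -1.70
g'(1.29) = -1.62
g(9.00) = -0.63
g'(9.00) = 0.62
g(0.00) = -0.42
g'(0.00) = -0.41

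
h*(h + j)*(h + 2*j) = h^3 + 3*h^2*j + 2*h*j^2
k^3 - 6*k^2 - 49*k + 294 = (k - 7)*(k - 6)*(k + 7)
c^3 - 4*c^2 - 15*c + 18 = (c - 6)*(c - 1)*(c + 3)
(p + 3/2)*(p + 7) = p^2 + 17*p/2 + 21/2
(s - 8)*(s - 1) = s^2 - 9*s + 8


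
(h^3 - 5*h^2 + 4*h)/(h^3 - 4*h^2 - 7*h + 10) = h*(h - 4)/(h^2 - 3*h - 10)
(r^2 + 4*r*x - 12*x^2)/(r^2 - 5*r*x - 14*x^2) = (-r^2 - 4*r*x + 12*x^2)/(-r^2 + 5*r*x + 14*x^2)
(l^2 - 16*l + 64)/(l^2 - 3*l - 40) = (l - 8)/(l + 5)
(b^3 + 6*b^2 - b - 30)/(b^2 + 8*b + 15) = b - 2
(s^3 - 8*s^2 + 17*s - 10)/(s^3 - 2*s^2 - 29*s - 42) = (-s^3 + 8*s^2 - 17*s + 10)/(-s^3 + 2*s^2 + 29*s + 42)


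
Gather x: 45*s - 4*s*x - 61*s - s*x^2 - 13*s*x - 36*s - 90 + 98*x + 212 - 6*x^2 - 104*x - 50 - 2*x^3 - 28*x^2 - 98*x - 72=-52*s - 2*x^3 + x^2*(-s - 34) + x*(-17*s - 104)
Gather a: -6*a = -6*a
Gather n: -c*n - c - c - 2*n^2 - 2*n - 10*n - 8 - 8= -2*c - 2*n^2 + n*(-c - 12) - 16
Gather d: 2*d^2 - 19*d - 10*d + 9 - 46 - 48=2*d^2 - 29*d - 85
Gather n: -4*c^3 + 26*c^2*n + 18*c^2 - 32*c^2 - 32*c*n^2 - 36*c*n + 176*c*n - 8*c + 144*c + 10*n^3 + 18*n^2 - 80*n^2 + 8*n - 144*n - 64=-4*c^3 - 14*c^2 + 136*c + 10*n^3 + n^2*(-32*c - 62) + n*(26*c^2 + 140*c - 136) - 64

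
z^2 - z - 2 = (z - 2)*(z + 1)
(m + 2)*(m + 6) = m^2 + 8*m + 12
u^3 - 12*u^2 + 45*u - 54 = (u - 6)*(u - 3)^2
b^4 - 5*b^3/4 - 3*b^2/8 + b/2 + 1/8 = (b - 1)^2*(b + 1/4)*(b + 1/2)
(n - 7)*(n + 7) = n^2 - 49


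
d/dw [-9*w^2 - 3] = -18*w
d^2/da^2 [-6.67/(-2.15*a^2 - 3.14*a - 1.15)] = (-61.66415*a^2 - 90.05834*a + 6.67*(4.3*a + 3.14)*(8.6*a + 6.28) - 32.98315)/(2.15*a^2 + 3.14*a + 1.15)^3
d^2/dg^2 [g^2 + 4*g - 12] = 2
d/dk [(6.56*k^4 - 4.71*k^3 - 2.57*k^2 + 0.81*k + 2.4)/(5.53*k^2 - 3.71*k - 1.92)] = (72.5536*k^5 - 99.0591*k^4 - 15.4326*k^3 + 32.185*k^2 - 16.6752*k + 7.3488)/(30.5809*k^4 - 41.0326*k^3 - 7.4711*k^2 + 14.2464*k + 3.6864)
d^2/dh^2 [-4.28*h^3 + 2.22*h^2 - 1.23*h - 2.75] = 4.44 - 25.68*h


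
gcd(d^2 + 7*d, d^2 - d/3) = d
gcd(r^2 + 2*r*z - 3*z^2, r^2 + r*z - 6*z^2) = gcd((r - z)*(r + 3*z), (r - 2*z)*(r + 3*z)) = r + 3*z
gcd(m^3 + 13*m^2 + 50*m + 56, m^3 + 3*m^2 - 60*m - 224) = m^2 + 11*m + 28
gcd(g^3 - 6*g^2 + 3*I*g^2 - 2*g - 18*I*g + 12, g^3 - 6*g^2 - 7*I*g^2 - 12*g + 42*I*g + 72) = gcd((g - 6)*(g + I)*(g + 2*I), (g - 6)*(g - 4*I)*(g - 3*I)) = g - 6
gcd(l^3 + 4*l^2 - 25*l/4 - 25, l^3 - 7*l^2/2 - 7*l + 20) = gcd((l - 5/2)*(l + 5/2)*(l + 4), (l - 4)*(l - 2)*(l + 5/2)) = l + 5/2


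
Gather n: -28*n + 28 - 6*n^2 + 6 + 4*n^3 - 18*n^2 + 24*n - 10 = 4*n^3 - 24*n^2 - 4*n + 24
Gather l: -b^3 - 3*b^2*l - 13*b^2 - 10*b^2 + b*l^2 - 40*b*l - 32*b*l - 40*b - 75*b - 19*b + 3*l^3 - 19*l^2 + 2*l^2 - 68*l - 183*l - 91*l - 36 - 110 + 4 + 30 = -b^3 - 23*b^2 - 134*b + 3*l^3 + l^2*(b - 17) + l*(-3*b^2 - 72*b - 342) - 112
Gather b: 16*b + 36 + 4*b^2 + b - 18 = 4*b^2 + 17*b + 18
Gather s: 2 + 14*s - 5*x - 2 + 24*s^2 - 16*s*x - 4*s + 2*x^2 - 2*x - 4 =24*s^2 + s*(10 - 16*x) + 2*x^2 - 7*x - 4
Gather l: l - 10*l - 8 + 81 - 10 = 63 - 9*l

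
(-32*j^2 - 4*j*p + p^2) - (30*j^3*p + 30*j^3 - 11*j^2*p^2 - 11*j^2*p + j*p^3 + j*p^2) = -30*j^3*p - 30*j^3 + 11*j^2*p^2 + 11*j^2*p - 32*j^2 - j*p^3 - j*p^2 - 4*j*p + p^2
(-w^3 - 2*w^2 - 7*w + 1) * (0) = 0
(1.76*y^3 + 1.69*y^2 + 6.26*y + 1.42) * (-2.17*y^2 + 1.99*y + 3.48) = -3.8192*y^5 - 0.164899999999999*y^4 - 4.0963*y^3 + 15.2572*y^2 + 24.6106*y + 4.9416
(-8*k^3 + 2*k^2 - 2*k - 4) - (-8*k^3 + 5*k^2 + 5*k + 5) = -3*k^2 - 7*k - 9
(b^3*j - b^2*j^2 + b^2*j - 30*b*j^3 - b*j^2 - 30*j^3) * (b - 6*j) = b^4*j - 7*b^3*j^2 + b^3*j - 24*b^2*j^3 - 7*b^2*j^2 + 180*b*j^4 - 24*b*j^3 + 180*j^4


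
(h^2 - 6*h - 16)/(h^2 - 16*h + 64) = (h + 2)/(h - 8)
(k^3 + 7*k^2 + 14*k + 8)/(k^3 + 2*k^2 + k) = (k^2 + 6*k + 8)/(k*(k + 1))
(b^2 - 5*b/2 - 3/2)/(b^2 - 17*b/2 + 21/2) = (2*b^2 - 5*b - 3)/(2*b^2 - 17*b + 21)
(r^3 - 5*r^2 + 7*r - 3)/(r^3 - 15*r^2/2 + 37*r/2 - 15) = 2*(r^2 - 2*r + 1)/(2*r^2 - 9*r + 10)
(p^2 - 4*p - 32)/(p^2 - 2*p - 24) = (p - 8)/(p - 6)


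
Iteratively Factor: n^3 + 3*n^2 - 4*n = (n + 4)*(n^2 - n) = n*(n + 4)*(n - 1)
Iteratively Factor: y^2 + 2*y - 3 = (y + 3)*(y - 1)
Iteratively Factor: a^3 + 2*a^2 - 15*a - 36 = (a - 4)*(a^2 + 6*a + 9) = (a - 4)*(a + 3)*(a + 3)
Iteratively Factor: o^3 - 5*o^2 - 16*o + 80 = (o + 4)*(o^2 - 9*o + 20) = (o - 4)*(o + 4)*(o - 5)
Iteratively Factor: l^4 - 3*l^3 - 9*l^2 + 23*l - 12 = (l - 1)*(l^3 - 2*l^2 - 11*l + 12) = (l - 1)*(l + 3)*(l^2 - 5*l + 4) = (l - 1)^2*(l + 3)*(l - 4)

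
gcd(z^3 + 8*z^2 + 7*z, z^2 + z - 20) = 1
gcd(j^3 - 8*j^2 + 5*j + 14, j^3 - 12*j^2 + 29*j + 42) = j^2 - 6*j - 7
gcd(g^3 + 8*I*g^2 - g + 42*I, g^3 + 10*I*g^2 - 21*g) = g^2 + 10*I*g - 21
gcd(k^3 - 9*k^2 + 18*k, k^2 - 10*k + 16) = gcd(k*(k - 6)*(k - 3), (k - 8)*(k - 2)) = 1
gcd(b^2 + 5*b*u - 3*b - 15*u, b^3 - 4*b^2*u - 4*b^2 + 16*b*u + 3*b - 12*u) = b - 3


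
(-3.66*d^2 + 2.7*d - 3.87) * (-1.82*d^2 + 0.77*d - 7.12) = 6.6612*d^4 - 7.7322*d^3 + 35.1816*d^2 - 22.2039*d + 27.5544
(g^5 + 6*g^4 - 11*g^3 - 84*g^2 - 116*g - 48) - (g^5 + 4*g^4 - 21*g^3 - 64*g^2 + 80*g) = 2*g^4 + 10*g^3 - 20*g^2 - 196*g - 48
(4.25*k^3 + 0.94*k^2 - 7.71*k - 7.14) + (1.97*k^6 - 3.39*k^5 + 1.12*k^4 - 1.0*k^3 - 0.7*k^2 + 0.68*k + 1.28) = 1.97*k^6 - 3.39*k^5 + 1.12*k^4 + 3.25*k^3 + 0.24*k^2 - 7.03*k - 5.86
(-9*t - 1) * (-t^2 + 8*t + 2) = 9*t^3 - 71*t^2 - 26*t - 2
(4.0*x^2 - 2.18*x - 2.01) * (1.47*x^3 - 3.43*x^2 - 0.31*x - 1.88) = 5.88*x^5 - 16.9246*x^4 + 3.2827*x^3 + 0.0500999999999999*x^2 + 4.7215*x + 3.7788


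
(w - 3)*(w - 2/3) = w^2 - 11*w/3 + 2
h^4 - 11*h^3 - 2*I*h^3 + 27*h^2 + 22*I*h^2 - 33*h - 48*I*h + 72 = (h - 8)*(h - 3)*(h - 3*I)*(h + I)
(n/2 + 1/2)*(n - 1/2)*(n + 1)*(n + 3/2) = n^4/2 + 3*n^3/2 + 9*n^2/8 - n/4 - 3/8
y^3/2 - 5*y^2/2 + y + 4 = (y/2 + 1/2)*(y - 4)*(y - 2)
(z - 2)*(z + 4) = z^2 + 2*z - 8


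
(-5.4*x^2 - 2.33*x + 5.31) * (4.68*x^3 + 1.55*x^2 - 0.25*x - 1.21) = -25.272*x^5 - 19.2744*x^4 + 22.5893*x^3 + 15.347*x^2 + 1.4918*x - 6.4251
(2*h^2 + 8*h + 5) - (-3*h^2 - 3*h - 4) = 5*h^2 + 11*h + 9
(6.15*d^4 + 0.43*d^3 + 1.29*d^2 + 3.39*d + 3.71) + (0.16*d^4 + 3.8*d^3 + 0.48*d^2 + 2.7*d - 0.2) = 6.31*d^4 + 4.23*d^3 + 1.77*d^2 + 6.09*d + 3.51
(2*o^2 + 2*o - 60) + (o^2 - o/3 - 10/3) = 3*o^2 + 5*o/3 - 190/3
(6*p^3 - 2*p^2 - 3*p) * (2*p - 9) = 12*p^4 - 58*p^3 + 12*p^2 + 27*p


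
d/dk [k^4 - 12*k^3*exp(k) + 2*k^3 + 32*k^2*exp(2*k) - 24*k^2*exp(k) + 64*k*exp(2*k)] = -12*k^3*exp(k) + 4*k^3 + 64*k^2*exp(2*k) - 60*k^2*exp(k) + 6*k^2 + 192*k*exp(2*k) - 48*k*exp(k) + 64*exp(2*k)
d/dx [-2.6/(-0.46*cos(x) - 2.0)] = 1.196*sin(x)/(0.46*cos(x) + 2.0)^2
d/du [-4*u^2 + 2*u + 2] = 2 - 8*u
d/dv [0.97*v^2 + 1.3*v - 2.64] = 1.94*v + 1.3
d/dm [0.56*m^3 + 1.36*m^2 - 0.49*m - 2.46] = 1.68*m^2 + 2.72*m - 0.49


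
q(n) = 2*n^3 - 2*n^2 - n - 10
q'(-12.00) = 911.00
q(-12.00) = -3742.00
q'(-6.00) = 239.00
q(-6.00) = -508.00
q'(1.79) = 11.06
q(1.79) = -6.73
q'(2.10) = 17.06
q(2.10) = -2.40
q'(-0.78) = 5.77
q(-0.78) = -11.39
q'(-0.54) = 2.91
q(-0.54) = -10.36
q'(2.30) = 21.54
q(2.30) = 1.45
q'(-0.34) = 1.05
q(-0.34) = -9.97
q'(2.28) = 21.07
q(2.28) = 1.03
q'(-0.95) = 8.22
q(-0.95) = -12.57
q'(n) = 6*n^2 - 4*n - 1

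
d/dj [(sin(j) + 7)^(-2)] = -2*cos(j)/(sin(j) + 7)^3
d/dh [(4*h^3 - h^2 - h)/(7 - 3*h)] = (-24*h^3 + 87*h^2 - 14*h - 7)/(9*h^2 - 42*h + 49)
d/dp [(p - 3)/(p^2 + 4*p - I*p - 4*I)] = (p^2 + 4*p - I*p - (p - 3)*(2*p + 4 - I) - 4*I)/(p^2 + 4*p - I*p - 4*I)^2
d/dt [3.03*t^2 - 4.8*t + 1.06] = 6.06*t - 4.8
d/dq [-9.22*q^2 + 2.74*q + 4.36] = 2.74 - 18.44*q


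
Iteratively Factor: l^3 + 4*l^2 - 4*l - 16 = (l + 2)*(l^2 + 2*l - 8) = (l - 2)*(l + 2)*(l + 4)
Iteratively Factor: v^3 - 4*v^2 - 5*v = (v - 5)*(v^2 + v) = v*(v - 5)*(v + 1)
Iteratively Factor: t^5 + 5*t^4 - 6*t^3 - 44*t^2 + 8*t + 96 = (t + 2)*(t^4 + 3*t^3 - 12*t^2 - 20*t + 48) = (t - 2)*(t + 2)*(t^3 + 5*t^2 - 2*t - 24) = (t - 2)*(t + 2)*(t + 3)*(t^2 + 2*t - 8) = (t - 2)*(t + 2)*(t + 3)*(t + 4)*(t - 2)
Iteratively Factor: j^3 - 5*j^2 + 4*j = (j - 4)*(j^2 - j) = (j - 4)*(j - 1)*(j)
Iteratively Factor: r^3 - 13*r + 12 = (r + 4)*(r^2 - 4*r + 3) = (r - 1)*(r + 4)*(r - 3)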